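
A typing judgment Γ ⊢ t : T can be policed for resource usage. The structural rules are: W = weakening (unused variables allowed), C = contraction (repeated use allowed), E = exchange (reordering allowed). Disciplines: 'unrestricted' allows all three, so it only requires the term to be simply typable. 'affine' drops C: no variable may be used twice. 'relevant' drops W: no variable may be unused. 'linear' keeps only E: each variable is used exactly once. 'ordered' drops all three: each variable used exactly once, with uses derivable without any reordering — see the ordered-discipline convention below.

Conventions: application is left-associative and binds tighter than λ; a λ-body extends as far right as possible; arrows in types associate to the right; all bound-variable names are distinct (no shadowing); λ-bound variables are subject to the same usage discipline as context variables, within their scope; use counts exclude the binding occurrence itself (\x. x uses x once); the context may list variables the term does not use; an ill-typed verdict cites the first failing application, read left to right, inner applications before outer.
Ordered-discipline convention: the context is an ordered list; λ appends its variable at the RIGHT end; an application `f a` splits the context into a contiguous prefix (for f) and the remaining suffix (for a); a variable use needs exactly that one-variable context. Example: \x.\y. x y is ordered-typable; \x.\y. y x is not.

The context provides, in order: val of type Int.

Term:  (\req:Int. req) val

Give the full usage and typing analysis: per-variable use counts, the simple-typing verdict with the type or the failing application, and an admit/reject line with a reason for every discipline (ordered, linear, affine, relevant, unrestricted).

counts: val ×1; req [bound] ×1
use order (left to right): req, val
typing: well-typed at Int
ordered: ✓ — one use each (val, req); ordered split holds
linear: ✓ — exactly-once usage across val, req
affine: ✓ — at most one use each (val, req)
relevant: ✓ — at least one use each (val, req)
unrestricted: ✓ — simply typable at Int; W, C, E all held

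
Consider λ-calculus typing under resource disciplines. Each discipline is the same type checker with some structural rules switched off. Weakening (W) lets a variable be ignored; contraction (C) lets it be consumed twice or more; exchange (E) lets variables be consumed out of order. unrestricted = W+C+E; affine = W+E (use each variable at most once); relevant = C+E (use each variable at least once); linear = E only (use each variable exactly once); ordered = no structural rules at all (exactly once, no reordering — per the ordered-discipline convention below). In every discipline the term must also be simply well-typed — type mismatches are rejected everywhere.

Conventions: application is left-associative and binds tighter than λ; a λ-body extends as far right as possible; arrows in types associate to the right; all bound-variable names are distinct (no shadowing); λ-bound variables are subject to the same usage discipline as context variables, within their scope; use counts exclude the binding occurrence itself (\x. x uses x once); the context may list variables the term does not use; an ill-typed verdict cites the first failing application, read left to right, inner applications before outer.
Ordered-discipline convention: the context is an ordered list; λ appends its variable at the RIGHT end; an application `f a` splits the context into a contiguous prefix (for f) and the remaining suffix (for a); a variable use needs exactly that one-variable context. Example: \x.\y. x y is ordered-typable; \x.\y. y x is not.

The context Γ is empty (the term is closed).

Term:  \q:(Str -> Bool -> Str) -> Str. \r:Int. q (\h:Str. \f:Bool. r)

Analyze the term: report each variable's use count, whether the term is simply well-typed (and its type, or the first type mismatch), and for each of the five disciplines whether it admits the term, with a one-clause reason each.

usage: q (λ-bound) ×1, r (λ-bound) ×1, h (λ-bound) ×0, f (λ-bound) ×0
uses in reading order: q, r
typing: ill-typed: an argument Str -> Bool -> Int mismatches the expected Str -> Bool -> Str
ordered: ✗, fails simple typing
linear: ✗, a type mismatch blocks all five
affine: ✗, the type mismatch rejects it
relevant: ✗, not simply typable
unrestricted: ✗, fails simple typing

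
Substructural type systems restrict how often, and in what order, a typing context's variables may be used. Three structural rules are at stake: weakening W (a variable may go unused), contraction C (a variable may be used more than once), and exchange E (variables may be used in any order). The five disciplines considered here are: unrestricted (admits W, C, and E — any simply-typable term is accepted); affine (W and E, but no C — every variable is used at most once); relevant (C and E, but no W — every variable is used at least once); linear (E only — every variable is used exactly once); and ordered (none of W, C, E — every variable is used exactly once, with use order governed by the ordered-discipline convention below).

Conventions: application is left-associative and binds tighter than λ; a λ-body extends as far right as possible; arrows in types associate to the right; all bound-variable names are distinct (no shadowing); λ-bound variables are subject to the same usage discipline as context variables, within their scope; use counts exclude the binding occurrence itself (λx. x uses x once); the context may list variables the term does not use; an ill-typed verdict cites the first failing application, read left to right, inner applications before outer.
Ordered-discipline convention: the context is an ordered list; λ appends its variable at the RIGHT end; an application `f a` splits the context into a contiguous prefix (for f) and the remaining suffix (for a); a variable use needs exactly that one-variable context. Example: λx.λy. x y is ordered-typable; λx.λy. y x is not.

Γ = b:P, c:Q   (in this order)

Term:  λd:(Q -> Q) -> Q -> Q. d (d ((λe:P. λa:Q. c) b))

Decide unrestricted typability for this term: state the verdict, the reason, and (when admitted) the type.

yes — well-typed at ((Q -> Q) -> Q -> Q) -> Q -> Q; no restrictions here; term : ((Q -> Q) -> Q -> Q) -> Q -> Q
usage: b: 1, c: 1, d [bound]: 2, e [bound]: 0, a [bound]: 0
left-to-right use order: d, d, c, b
typing: the term checks, with type ((Q -> Q) -> Q -> Q) -> Q -> Q
per-discipline verdicts: ordered ✗, linear ✗, affine ✗, relevant ✗, unrestricted ✓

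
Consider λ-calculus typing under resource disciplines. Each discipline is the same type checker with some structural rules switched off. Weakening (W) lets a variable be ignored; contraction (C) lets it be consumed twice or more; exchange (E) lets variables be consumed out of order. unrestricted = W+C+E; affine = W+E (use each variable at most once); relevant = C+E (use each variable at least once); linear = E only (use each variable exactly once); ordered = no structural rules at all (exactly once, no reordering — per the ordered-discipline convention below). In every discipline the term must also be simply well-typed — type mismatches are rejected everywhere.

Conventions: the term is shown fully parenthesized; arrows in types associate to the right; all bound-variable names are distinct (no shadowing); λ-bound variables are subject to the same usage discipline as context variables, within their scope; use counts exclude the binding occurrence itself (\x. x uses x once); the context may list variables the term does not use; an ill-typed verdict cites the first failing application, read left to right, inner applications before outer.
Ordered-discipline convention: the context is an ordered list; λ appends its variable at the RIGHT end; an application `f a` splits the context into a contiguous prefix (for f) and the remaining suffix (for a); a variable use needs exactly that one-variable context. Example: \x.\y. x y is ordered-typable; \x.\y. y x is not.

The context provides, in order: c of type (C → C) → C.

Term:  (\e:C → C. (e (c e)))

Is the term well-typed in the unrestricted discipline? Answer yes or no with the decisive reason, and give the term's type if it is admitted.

yes — simply typable at (C → C) → C; W, C, E all held; term : (C → C) → C
counts: c: 1×, e [bound]: 2×
use order (left to right): e, c, e
typing: well-typed at (C → C) → C
all disciplines: ordered ✗, linear ✗, affine ✗, relevant ✓, unrestricted ✓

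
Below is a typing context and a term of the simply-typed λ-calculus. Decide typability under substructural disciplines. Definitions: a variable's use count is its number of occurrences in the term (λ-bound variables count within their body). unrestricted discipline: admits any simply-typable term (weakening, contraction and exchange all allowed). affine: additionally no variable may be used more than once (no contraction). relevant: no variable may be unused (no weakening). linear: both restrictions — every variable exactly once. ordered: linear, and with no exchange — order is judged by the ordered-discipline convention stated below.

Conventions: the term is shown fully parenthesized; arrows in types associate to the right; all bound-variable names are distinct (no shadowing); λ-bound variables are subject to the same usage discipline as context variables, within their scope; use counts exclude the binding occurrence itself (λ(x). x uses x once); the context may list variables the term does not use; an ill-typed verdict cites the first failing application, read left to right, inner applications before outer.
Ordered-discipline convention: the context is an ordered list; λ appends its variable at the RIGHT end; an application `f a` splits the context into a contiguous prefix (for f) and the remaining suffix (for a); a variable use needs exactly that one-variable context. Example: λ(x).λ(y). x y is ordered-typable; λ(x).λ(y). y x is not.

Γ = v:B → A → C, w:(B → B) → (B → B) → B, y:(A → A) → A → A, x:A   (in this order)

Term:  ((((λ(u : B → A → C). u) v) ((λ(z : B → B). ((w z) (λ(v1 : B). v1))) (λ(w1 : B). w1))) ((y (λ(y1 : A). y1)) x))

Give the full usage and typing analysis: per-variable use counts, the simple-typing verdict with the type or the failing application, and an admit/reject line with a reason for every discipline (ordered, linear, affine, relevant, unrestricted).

use counts: v ×1; w ×1; y ×1; x ×1; u (bound) ×1; z (bound) ×1; v1 (bound) ×1; w1 (bound) ×1; y1 (bound) ×1
order of uses: u, v, w, z, v1, w1, y, y1, x
typing: well-typed at C
ordered: ✓, v, w, y, x, u, z, v1, w1, y1 once each; derivable with no W/C/E
linear: ✓, v, w, y, x, u, z, v1, w1, y1: one use apiece
affine: ✓, no duplicate uses among v, w, y, x, u, z, v1, w1, y1
relevant: ✓, none of v, w, y, x, u, z, v1, w1, y1 goes unused
unrestricted: ✓, type-checks (C) and nothing is barred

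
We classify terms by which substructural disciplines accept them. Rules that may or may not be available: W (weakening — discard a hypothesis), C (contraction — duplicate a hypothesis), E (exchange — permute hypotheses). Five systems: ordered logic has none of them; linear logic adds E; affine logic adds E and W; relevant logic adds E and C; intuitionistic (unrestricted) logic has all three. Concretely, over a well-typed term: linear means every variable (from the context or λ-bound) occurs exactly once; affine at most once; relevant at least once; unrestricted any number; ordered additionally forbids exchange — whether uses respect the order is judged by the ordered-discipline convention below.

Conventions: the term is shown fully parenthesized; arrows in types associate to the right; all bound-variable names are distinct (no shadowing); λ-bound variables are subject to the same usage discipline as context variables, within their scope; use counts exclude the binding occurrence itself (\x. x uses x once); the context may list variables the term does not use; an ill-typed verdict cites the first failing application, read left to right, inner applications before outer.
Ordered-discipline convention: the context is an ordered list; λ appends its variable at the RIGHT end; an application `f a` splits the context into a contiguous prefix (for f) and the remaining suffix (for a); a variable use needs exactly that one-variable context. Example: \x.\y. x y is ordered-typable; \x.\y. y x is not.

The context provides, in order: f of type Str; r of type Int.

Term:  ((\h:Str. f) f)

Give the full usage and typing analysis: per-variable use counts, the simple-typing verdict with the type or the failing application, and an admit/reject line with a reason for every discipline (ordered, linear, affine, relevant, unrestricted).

usage: f: 2×, r: 0×, h [bound]: 0×
uses in reading order: f, f
typing: ✓ — Str
ordered: ✗, uses contraction: f ×2; r, h left unused
linear: ✗, uses contraction: f ×2; r, h left unused
affine: ✗, uses contraction: f ×2
relevant: ✗, r, h left unused
unrestricted: ✓, typability at Str is all that's needed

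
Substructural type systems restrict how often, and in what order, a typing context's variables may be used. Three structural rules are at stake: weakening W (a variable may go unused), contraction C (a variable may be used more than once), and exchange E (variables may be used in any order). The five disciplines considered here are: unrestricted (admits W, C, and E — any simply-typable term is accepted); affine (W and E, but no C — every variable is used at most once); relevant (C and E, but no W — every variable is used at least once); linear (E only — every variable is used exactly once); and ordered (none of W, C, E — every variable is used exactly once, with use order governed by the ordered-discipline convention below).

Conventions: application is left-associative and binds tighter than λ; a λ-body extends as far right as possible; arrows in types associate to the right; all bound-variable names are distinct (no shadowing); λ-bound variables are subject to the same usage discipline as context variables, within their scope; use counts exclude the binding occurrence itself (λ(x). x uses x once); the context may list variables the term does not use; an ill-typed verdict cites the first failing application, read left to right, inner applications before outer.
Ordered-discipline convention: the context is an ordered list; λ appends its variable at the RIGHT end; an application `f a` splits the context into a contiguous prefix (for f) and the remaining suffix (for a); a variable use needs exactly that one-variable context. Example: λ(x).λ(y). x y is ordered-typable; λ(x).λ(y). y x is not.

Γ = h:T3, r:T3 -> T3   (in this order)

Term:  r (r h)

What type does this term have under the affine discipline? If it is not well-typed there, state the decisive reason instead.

not well-typed under affine — r ×2 used more than once (contraction)
use counts: h: 1×, r: 2×
uses in reading order: r, r, h
typing: well-typed — term : T3
summary: ordered ✗; linear ✗; affine ✗; relevant ✓; unrestricted ✓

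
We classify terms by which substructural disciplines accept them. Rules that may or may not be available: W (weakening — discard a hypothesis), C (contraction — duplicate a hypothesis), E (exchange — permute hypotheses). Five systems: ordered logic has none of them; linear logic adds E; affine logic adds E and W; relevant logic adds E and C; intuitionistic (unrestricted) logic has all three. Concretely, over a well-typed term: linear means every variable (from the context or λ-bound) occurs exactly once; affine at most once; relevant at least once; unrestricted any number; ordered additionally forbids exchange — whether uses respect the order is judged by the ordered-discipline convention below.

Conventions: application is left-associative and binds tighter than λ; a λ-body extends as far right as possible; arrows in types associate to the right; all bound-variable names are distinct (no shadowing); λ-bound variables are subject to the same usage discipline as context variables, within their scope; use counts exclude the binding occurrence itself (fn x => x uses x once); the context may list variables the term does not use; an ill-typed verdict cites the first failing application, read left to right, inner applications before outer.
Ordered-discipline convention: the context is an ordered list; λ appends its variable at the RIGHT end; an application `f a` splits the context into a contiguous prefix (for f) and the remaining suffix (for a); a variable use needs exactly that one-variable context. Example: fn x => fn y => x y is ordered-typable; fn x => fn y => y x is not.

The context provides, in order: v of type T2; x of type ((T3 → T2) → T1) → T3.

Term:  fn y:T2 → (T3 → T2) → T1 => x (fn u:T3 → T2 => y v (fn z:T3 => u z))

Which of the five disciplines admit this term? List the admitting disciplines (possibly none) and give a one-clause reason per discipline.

admitted in: linear, affine, relevant, unrestricted
use counts: v=1, x=1, y (bound)=1, u (bound)=1, z (bound)=1
use order (left to right): x, y, v, u, z
typing: well-typed — term : (T2 → (T3 → T2) → T1) → T3
ordered: ✗, no ordered split (uses run x, y, v, u, z)
linear: ✓, v, x, y, u, z: one use apiece
affine: ✓, at most one use each (v, x, y, u, z)
relevant: ✓, none of v, x, y, u, z goes unused
unrestricted: ✓, type-checks ((T2 → (T3 → T2) → T1) → T3) and nothing is barred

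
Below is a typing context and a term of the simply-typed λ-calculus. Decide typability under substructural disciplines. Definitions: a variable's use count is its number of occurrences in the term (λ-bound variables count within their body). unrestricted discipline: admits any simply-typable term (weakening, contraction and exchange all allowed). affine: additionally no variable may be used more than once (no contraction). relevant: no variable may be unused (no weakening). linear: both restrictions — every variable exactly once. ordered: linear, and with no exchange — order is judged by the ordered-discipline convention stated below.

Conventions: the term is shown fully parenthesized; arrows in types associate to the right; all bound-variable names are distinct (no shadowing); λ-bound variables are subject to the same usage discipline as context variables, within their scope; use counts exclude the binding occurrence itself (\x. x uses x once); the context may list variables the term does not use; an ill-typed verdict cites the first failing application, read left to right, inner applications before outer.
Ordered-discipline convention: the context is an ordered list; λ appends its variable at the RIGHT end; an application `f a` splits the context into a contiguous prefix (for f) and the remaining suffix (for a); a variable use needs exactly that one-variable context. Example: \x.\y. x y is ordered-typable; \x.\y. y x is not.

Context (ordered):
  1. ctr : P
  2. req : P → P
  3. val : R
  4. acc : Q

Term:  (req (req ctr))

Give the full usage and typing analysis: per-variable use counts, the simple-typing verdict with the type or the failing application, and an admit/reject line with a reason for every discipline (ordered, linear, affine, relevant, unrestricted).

counts: ctr: 1×, req: 2×, val: 0×, acc: 0×
left-to-right use order: req, req, ctr
typing: the term checks, with type P
ordered: ✗, req ×2 used more than once (contraction); unused: val, acc — weakening required
linear: ✗, req ×2 used more than once (contraction); unused: val, acc — weakening required
affine: ✗, req ×2 used more than once (contraction)
relevant: ✗, unused: val, acc — weakening required
unrestricted: ✓, type-checks (P) and nothing is barred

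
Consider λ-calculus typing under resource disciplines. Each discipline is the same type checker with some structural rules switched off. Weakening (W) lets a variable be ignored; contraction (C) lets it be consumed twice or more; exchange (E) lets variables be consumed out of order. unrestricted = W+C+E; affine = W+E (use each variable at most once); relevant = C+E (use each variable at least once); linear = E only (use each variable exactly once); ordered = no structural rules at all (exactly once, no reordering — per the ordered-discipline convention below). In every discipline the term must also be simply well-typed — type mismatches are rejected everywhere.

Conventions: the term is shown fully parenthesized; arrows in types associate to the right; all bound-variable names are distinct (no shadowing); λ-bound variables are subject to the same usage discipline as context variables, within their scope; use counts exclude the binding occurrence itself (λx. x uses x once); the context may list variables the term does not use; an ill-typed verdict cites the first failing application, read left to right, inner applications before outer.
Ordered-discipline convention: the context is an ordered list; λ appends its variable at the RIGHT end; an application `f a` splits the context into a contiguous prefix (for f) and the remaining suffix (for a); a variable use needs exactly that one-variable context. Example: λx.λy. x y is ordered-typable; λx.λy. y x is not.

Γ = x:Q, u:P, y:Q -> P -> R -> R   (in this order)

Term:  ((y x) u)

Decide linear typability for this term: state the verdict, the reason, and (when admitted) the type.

yes — single use per variable (x, u, y); term : R -> R
use counts: x=1; u=1; y=1
use order (left to right): y, x, u
typing: well-typed at R -> R
across the five disciplines: ordered ✗ | linear ✓ | affine ✓ | relevant ✓ | unrestricted ✓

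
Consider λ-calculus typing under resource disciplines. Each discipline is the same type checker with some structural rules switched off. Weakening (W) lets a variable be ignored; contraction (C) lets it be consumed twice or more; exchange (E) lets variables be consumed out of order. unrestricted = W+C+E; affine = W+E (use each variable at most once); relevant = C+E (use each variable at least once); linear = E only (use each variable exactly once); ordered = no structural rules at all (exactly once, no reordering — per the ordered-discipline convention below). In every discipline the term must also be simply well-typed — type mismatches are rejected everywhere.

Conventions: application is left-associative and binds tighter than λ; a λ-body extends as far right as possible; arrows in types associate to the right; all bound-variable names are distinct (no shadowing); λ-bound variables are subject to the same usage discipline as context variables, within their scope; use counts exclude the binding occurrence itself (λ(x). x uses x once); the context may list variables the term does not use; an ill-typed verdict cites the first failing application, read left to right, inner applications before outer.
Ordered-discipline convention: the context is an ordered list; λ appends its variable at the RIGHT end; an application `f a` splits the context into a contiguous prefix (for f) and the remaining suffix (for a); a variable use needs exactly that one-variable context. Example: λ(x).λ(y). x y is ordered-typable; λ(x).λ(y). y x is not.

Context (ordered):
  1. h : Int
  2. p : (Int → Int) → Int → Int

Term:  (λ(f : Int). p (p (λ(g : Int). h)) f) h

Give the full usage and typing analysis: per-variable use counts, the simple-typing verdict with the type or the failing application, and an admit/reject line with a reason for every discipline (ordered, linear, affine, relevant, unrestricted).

variable uses: h: 2×; p: 2×; f [bound]: 1×; g [bound]: 0×
order of uses: p, p, h, f, h
typing: ✓ — Int
ordered: ✗, repeated use of h ×2, p ×2; g left unused
linear: ✗, repeated use of h ×2, p ×2; g left unused
affine: ✗, repeated use of h ×2, p ×2
relevant: ✗, g left unused
unrestricted: ✓, type-checks (Int) and nothing is barred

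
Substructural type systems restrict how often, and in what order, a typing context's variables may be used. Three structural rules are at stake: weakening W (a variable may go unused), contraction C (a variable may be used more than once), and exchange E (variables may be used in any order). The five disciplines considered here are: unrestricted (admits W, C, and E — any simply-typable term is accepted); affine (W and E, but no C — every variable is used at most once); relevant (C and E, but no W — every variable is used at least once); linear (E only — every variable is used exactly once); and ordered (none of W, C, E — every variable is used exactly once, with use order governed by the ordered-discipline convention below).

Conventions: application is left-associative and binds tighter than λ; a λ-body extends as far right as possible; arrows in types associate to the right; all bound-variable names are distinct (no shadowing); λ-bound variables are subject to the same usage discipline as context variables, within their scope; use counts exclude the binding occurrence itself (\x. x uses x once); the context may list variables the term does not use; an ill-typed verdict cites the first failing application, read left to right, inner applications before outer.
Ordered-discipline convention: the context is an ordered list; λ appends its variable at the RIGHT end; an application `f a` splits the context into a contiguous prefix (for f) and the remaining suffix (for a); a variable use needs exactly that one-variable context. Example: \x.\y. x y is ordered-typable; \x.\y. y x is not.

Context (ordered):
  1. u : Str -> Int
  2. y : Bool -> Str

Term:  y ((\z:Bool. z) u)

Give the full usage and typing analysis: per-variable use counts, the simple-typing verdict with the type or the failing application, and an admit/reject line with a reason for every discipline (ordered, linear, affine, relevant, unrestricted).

usage: u: 1, y: 1, z [bound]: 1
left-to-right use order: y, z, u
typing: ill-typed: argument of type Str -> Int where Bool is required
ordered ✗ (the type mismatch rejects it)
linear ✗ (not simply typable)
affine ✗ (fails simple typing)
relevant ✗ (a type mismatch blocks all five)
unrestricted ✗ (the type mismatch rejects it)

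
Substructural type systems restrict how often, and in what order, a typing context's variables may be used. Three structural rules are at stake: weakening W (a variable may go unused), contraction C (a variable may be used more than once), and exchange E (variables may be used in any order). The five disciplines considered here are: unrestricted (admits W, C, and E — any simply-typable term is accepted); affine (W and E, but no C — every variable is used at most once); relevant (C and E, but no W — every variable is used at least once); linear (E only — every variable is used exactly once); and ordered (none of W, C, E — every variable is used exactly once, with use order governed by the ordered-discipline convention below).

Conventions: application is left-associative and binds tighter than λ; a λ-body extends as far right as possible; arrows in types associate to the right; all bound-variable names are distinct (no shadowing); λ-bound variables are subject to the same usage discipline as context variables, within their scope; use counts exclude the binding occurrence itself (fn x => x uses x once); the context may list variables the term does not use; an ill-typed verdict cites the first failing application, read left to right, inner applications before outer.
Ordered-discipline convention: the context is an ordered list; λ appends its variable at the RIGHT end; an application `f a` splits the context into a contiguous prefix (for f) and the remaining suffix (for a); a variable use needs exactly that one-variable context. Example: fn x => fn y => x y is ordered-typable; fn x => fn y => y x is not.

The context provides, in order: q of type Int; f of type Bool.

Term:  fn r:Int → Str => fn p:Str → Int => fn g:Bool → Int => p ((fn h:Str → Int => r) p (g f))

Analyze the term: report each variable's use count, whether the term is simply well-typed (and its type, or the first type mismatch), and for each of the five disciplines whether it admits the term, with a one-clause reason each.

counts: q ×0, f ×1, r (bound) ×1, p (bound) ×2, g (bound) ×1, h (bound) ×0
left-to-right use order: p, r, p, g, f
typing: well-typed at (Int → Str) → (Str → Int) → (Bool → Int) → Int
ordered ✗ (uses contraction: p ×2; q, h never used (weakening))
linear ✗ (uses contraction: p ×2; q, h never used (weakening))
affine ✗ (uses contraction: p ×2)
relevant ✗ (q, h never used (weakening))
unrestricted ✓ (well-typed at (Int → Str) → (Str → Int) → (Bool → Int) → Int; no restrictions here)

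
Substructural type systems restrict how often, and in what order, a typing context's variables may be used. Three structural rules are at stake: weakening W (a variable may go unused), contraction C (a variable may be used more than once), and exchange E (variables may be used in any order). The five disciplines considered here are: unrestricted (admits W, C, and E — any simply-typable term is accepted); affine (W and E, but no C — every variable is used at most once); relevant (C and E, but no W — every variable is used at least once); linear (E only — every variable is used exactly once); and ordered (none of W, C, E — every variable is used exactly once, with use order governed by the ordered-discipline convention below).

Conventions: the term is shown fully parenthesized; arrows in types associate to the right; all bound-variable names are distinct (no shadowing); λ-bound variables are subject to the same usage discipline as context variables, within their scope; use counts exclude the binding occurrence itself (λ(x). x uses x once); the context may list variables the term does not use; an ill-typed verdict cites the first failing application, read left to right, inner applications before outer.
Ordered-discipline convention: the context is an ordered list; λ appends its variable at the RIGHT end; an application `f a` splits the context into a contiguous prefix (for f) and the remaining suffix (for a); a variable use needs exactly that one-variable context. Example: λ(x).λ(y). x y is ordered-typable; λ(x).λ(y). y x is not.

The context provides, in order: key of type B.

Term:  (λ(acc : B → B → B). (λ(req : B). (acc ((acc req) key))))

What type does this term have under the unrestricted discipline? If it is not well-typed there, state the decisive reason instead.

term : (B → B → B) → B → B → B
counts: key ×1; acc (bound) ×2; req (bound) ×1
uses in reading order: acc, acc, req, key
typing: the term checks, with type (B → B → B) → B → B → B
summary: ordered ✗, linear ✗, affine ✗, relevant ✓, unrestricted ✓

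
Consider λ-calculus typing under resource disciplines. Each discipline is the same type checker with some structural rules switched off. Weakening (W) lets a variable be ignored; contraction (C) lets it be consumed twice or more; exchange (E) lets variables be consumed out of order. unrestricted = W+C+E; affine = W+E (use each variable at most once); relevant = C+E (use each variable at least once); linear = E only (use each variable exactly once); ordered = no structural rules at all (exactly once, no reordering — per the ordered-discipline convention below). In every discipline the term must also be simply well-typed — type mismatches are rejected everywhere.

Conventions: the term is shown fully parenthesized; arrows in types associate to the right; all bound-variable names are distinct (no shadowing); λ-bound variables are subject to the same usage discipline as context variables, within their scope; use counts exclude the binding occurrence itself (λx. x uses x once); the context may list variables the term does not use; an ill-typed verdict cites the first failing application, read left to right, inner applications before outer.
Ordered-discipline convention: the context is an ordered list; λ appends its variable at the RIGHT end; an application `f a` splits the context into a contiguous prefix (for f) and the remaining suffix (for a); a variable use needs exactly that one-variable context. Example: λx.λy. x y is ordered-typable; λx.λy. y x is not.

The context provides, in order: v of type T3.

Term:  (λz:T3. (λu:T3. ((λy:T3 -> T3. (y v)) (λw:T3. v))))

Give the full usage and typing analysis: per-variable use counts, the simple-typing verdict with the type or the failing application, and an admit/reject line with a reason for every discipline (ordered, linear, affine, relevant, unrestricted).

usage: v: 2×, z (λ-bound): 0×, u (λ-bound): 0×, y (λ-bound): 1×, w (λ-bound): 0×
left-to-right use order: y, v, v
typing: well-typed at T3 -> T3 -> T3
ordered ✗ (needs contraction — v ×2; unused: z, u, w — weakening required)
linear ✗ (needs contraction — v ×2; unused: z, u, w — weakening required)
affine ✗ (needs contraction — v ×2)
relevant ✗ (unused: z, u, w — weakening required)
unrestricted ✓ (typability at T3 -> T3 -> T3 is all that's needed)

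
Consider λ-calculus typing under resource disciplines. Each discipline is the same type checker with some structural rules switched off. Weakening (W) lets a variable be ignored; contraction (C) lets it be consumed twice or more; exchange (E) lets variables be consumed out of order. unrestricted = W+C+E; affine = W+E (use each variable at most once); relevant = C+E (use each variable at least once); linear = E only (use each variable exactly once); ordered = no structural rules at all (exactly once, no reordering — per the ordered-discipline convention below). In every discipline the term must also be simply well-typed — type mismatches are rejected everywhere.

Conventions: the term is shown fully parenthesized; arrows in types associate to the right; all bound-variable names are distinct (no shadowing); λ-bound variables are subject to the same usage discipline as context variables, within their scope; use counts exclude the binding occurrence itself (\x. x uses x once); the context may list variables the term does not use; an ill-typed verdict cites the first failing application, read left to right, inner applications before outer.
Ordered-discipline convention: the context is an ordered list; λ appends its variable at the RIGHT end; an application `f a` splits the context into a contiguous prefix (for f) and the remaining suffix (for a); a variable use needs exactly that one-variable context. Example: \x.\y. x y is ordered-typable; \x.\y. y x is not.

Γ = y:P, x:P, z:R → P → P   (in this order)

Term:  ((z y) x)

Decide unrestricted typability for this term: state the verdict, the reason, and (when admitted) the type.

no — the type mismatch rejects it
variable uses: y ×1; x ×1; z ×1
use order (left to right): z, y, x
typing: ill-typed: argument of type P where R is required
per-discipline verdicts: ordered ✗, linear ✗, affine ✗, relevant ✗, unrestricted ✗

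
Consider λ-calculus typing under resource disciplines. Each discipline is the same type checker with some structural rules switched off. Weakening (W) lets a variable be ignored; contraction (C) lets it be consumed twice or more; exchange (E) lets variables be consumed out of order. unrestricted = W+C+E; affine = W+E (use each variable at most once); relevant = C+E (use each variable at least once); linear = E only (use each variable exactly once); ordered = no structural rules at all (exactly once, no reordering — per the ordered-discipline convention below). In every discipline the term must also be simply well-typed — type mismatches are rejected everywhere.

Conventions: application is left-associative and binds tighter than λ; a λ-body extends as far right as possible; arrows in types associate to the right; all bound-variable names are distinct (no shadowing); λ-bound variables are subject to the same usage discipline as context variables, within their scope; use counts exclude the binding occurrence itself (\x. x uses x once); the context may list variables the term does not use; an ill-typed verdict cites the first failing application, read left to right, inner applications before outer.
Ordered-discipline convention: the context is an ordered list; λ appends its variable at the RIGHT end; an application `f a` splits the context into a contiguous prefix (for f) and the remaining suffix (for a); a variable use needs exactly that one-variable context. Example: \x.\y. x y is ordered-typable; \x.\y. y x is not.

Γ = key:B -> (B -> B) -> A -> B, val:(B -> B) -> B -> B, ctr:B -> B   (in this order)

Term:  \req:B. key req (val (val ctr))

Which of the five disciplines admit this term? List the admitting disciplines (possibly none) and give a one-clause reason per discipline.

accepted by: relevant, unrestricted
use counts: key: 1; val: 2; ctr: 1; req [bound]: 1
order of uses: key, req, val, val, ctr
typing: the term checks, with type B -> A -> B
ordered: ✗, uses contraction: val ×2
linear: ✗, uses contraction: val ×2
affine: ✗, uses contraction: val ×2
relevant: ✓, none of key, val, ctr, req goes unused
unrestricted: ✓, type-checks (B -> A -> B) and nothing is barred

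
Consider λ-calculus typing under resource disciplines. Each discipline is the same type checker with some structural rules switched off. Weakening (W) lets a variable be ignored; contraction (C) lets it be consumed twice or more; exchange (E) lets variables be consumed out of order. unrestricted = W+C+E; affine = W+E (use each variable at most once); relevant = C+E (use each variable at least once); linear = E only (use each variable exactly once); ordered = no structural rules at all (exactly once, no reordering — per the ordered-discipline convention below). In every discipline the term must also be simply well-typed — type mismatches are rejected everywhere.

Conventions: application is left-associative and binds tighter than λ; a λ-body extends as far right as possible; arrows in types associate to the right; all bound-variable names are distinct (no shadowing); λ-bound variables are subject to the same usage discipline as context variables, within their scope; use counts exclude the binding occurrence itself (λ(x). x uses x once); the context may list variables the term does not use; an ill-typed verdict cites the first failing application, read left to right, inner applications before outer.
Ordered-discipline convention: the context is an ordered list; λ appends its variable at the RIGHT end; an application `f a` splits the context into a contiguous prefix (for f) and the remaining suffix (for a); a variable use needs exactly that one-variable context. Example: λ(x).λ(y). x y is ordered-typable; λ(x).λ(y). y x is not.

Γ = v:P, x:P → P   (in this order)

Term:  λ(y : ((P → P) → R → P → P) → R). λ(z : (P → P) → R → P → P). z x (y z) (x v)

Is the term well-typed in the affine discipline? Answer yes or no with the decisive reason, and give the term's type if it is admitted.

no — needs contraction — x ×2, z ×2
variable uses: v: 1×, x: 2×, y [bound]: 1×, z [bound]: 2×
order of uses: z, x, y, z, x, v
typing: ✓ — (((P → P) → R → P → P) → R) → ((P → P) → R → P → P) → P
per-discipline verdicts: ordered ✗; linear ✗; affine ✗; relevant ✓; unrestricted ✓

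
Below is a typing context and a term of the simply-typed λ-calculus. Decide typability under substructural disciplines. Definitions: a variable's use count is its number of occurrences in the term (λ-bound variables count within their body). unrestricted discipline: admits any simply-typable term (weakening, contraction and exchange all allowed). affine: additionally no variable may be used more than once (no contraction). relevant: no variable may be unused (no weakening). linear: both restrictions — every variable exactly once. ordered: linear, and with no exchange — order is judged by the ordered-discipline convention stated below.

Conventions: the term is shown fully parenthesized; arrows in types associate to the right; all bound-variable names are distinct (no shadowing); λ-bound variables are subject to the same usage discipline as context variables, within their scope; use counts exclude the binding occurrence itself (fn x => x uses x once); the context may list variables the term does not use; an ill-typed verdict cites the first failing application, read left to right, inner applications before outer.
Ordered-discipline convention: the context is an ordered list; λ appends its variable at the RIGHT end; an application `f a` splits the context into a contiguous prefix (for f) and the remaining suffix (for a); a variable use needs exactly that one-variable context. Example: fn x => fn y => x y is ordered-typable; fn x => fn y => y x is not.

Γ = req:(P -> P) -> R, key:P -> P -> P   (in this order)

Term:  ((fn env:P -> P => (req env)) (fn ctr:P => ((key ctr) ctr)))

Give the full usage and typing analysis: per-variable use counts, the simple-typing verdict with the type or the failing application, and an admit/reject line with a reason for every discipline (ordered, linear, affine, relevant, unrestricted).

variable uses: req: 1×; key: 1×; env (bound): 1×; ctr (bound): 2×
left-to-right use order: req, env, key, ctr, ctr
typing: the term checks, with type R
ordered ✗ (repeated use of ctr ×2)
linear ✗ (repeated use of ctr ×2)
affine ✗ (repeated use of ctr ×2)
relevant ✓ (every one of req, key, env, ctr appears)
unrestricted ✓ (type-checks (R) and nothing is barred)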